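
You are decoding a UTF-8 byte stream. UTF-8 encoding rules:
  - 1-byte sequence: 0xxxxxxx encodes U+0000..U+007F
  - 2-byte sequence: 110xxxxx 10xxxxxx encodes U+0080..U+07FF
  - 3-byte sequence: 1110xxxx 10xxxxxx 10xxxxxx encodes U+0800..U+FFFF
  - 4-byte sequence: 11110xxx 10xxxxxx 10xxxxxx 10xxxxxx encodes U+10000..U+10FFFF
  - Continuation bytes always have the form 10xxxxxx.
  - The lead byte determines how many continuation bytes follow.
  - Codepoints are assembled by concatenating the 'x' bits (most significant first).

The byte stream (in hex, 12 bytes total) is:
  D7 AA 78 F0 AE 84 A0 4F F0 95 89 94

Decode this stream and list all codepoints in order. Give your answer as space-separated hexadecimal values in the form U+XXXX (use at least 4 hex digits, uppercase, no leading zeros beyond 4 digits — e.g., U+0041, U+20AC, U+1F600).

Byte[0]=D7: 2-byte lead, need 1 cont bytes. acc=0x17
Byte[1]=AA: continuation. acc=(acc<<6)|0x2A=0x5EA
Completed: cp=U+05EA (starts at byte 0)
Byte[2]=78: 1-byte ASCII. cp=U+0078
Byte[3]=F0: 4-byte lead, need 3 cont bytes. acc=0x0
Byte[4]=AE: continuation. acc=(acc<<6)|0x2E=0x2E
Byte[5]=84: continuation. acc=(acc<<6)|0x04=0xB84
Byte[6]=A0: continuation. acc=(acc<<6)|0x20=0x2E120
Completed: cp=U+2E120 (starts at byte 3)
Byte[7]=4F: 1-byte ASCII. cp=U+004F
Byte[8]=F0: 4-byte lead, need 3 cont bytes. acc=0x0
Byte[9]=95: continuation. acc=(acc<<6)|0x15=0x15
Byte[10]=89: continuation. acc=(acc<<6)|0x09=0x549
Byte[11]=94: continuation. acc=(acc<<6)|0x14=0x15254
Completed: cp=U+15254 (starts at byte 8)

Answer: U+05EA U+0078 U+2E120 U+004F U+15254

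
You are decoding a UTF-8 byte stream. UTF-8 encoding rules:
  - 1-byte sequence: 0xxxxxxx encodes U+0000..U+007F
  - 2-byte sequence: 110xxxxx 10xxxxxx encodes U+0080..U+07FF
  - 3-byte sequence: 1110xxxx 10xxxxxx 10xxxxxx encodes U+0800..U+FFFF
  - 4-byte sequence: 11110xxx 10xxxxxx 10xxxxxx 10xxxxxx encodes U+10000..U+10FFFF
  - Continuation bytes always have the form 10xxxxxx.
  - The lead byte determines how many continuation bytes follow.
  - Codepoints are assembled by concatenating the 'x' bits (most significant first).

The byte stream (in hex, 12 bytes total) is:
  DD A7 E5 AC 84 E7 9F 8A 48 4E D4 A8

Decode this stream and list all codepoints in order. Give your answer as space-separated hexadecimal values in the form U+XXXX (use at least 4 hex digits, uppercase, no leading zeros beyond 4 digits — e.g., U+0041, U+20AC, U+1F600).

Byte[0]=DD: 2-byte lead, need 1 cont bytes. acc=0x1D
Byte[1]=A7: continuation. acc=(acc<<6)|0x27=0x767
Completed: cp=U+0767 (starts at byte 0)
Byte[2]=E5: 3-byte lead, need 2 cont bytes. acc=0x5
Byte[3]=AC: continuation. acc=(acc<<6)|0x2C=0x16C
Byte[4]=84: continuation. acc=(acc<<6)|0x04=0x5B04
Completed: cp=U+5B04 (starts at byte 2)
Byte[5]=E7: 3-byte lead, need 2 cont bytes. acc=0x7
Byte[6]=9F: continuation. acc=(acc<<6)|0x1F=0x1DF
Byte[7]=8A: continuation. acc=(acc<<6)|0x0A=0x77CA
Completed: cp=U+77CA (starts at byte 5)
Byte[8]=48: 1-byte ASCII. cp=U+0048
Byte[9]=4E: 1-byte ASCII. cp=U+004E
Byte[10]=D4: 2-byte lead, need 1 cont bytes. acc=0x14
Byte[11]=A8: continuation. acc=(acc<<6)|0x28=0x528
Completed: cp=U+0528 (starts at byte 10)

Answer: U+0767 U+5B04 U+77CA U+0048 U+004E U+0528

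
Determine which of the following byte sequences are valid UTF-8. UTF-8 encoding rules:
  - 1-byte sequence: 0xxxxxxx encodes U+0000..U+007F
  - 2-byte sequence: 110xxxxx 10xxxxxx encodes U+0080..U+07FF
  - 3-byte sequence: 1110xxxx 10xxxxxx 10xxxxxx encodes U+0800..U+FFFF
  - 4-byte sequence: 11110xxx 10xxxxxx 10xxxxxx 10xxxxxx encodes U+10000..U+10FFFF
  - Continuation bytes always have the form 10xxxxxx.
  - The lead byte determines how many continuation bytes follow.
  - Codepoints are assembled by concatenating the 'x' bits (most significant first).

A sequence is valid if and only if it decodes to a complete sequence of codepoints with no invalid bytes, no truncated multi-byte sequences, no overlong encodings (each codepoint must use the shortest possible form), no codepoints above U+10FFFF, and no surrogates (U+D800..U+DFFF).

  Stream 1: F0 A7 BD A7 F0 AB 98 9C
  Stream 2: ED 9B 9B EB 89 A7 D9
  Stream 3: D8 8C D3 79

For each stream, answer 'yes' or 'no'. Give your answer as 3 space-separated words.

Stream 1: decodes cleanly. VALID
Stream 2: error at byte offset 7. INVALID
Stream 3: error at byte offset 3. INVALID

Answer: yes no no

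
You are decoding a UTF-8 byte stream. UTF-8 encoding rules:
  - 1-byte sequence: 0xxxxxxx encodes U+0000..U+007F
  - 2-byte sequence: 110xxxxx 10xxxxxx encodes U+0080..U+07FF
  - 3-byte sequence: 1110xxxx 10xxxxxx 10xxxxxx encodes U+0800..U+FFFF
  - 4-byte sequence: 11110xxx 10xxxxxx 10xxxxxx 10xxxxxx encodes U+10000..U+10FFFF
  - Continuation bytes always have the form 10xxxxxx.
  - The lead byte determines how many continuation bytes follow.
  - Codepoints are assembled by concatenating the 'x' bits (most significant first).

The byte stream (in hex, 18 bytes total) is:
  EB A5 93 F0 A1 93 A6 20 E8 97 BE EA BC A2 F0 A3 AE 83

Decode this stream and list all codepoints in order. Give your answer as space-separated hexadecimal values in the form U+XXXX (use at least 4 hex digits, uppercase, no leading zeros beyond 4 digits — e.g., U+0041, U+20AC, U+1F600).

Answer: U+B953 U+214E6 U+0020 U+85FE U+AF22 U+23B83

Derivation:
Byte[0]=EB: 3-byte lead, need 2 cont bytes. acc=0xB
Byte[1]=A5: continuation. acc=(acc<<6)|0x25=0x2E5
Byte[2]=93: continuation. acc=(acc<<6)|0x13=0xB953
Completed: cp=U+B953 (starts at byte 0)
Byte[3]=F0: 4-byte lead, need 3 cont bytes. acc=0x0
Byte[4]=A1: continuation. acc=(acc<<6)|0x21=0x21
Byte[5]=93: continuation. acc=(acc<<6)|0x13=0x853
Byte[6]=A6: continuation. acc=(acc<<6)|0x26=0x214E6
Completed: cp=U+214E6 (starts at byte 3)
Byte[7]=20: 1-byte ASCII. cp=U+0020
Byte[8]=E8: 3-byte lead, need 2 cont bytes. acc=0x8
Byte[9]=97: continuation. acc=(acc<<6)|0x17=0x217
Byte[10]=BE: continuation. acc=(acc<<6)|0x3E=0x85FE
Completed: cp=U+85FE (starts at byte 8)
Byte[11]=EA: 3-byte lead, need 2 cont bytes. acc=0xA
Byte[12]=BC: continuation. acc=(acc<<6)|0x3C=0x2BC
Byte[13]=A2: continuation. acc=(acc<<6)|0x22=0xAF22
Completed: cp=U+AF22 (starts at byte 11)
Byte[14]=F0: 4-byte lead, need 3 cont bytes. acc=0x0
Byte[15]=A3: continuation. acc=(acc<<6)|0x23=0x23
Byte[16]=AE: continuation. acc=(acc<<6)|0x2E=0x8EE
Byte[17]=83: continuation. acc=(acc<<6)|0x03=0x23B83
Completed: cp=U+23B83 (starts at byte 14)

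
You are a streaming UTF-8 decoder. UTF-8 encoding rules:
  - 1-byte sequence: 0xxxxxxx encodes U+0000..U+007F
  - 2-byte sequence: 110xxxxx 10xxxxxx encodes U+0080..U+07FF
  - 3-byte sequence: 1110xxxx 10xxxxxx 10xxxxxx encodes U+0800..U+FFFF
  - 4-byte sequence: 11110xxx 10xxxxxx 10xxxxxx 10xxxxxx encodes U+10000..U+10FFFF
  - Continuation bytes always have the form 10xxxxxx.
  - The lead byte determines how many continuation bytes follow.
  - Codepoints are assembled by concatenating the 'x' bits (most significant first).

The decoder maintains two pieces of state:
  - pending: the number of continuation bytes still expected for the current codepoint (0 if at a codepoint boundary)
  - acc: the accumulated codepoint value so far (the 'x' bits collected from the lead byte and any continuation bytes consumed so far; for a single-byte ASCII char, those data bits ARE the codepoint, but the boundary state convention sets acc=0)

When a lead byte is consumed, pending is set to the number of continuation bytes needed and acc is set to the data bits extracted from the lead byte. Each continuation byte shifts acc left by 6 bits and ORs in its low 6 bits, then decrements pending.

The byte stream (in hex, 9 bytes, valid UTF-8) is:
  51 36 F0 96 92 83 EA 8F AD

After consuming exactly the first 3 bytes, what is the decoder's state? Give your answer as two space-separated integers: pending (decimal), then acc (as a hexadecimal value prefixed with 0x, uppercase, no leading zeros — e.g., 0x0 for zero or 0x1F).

Byte[0]=51: 1-byte. pending=0, acc=0x0
Byte[1]=36: 1-byte. pending=0, acc=0x0
Byte[2]=F0: 4-byte lead. pending=3, acc=0x0

Answer: 3 0x0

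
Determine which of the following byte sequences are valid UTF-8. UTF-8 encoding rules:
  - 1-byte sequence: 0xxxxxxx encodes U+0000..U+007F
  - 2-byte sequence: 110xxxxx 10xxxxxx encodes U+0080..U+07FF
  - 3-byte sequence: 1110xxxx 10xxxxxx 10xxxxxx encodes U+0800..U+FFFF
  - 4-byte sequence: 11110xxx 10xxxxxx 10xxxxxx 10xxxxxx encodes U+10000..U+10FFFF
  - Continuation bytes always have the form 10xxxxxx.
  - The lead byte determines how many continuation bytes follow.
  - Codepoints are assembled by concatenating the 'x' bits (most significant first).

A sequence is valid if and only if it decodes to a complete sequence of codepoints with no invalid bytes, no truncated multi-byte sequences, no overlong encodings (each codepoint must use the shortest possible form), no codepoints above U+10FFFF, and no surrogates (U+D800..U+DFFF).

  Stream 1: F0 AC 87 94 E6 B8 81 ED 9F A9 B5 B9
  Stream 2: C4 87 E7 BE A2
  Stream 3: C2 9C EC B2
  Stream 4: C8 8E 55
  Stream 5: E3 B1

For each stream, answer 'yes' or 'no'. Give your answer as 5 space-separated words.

Answer: no yes no yes no

Derivation:
Stream 1: error at byte offset 10. INVALID
Stream 2: decodes cleanly. VALID
Stream 3: error at byte offset 4. INVALID
Stream 4: decodes cleanly. VALID
Stream 5: error at byte offset 2. INVALID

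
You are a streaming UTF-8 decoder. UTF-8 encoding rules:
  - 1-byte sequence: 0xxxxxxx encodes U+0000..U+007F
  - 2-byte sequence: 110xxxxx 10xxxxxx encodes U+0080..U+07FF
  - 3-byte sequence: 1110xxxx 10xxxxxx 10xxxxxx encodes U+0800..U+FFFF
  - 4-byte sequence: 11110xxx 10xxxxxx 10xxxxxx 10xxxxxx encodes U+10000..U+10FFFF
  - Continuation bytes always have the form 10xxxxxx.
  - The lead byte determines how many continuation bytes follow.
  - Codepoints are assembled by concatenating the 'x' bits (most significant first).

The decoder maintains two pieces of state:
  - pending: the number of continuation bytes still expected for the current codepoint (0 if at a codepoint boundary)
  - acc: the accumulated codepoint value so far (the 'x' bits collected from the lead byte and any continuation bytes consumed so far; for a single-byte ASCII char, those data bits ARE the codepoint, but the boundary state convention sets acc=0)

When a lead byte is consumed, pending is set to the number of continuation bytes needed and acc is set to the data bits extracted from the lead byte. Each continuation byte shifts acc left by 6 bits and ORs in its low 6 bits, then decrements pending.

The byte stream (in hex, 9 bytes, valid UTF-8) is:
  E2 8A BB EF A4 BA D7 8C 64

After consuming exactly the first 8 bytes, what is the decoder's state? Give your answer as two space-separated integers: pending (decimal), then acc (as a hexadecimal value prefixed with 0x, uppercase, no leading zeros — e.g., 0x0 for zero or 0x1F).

Byte[0]=E2: 3-byte lead. pending=2, acc=0x2
Byte[1]=8A: continuation. acc=(acc<<6)|0x0A=0x8A, pending=1
Byte[2]=BB: continuation. acc=(acc<<6)|0x3B=0x22BB, pending=0
Byte[3]=EF: 3-byte lead. pending=2, acc=0xF
Byte[4]=A4: continuation. acc=(acc<<6)|0x24=0x3E4, pending=1
Byte[5]=BA: continuation. acc=(acc<<6)|0x3A=0xF93A, pending=0
Byte[6]=D7: 2-byte lead. pending=1, acc=0x17
Byte[7]=8C: continuation. acc=(acc<<6)|0x0C=0x5CC, pending=0

Answer: 0 0x5CC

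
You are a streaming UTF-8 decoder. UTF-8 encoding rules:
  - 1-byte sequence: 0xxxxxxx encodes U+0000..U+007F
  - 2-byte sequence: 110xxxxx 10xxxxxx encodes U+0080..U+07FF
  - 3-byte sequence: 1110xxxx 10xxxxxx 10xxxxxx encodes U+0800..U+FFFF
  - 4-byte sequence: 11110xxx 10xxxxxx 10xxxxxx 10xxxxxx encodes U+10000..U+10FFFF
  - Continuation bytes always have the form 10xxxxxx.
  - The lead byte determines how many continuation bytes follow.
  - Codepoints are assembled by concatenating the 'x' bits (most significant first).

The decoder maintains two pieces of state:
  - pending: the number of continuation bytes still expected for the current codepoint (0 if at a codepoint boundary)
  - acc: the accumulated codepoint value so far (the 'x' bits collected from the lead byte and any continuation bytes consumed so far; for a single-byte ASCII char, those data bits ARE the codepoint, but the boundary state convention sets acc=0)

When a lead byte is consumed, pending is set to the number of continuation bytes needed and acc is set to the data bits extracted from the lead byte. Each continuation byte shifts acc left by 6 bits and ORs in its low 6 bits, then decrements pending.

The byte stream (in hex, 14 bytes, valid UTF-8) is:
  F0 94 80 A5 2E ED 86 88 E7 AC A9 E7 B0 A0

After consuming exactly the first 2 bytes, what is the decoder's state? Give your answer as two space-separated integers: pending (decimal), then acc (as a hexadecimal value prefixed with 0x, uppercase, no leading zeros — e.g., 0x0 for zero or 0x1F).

Byte[0]=F0: 4-byte lead. pending=3, acc=0x0
Byte[1]=94: continuation. acc=(acc<<6)|0x14=0x14, pending=2

Answer: 2 0x14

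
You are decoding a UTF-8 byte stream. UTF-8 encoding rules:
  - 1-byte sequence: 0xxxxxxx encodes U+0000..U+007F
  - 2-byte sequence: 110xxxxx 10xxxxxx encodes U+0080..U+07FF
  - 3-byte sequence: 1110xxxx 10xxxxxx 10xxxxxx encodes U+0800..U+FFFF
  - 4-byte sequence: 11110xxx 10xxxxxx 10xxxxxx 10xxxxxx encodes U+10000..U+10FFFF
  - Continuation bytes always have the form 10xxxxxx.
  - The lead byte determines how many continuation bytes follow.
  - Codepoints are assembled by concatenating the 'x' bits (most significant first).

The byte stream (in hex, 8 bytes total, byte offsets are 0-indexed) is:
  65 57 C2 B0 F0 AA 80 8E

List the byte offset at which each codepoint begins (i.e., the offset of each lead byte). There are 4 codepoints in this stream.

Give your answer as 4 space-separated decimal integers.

Byte[0]=65: 1-byte ASCII. cp=U+0065
Byte[1]=57: 1-byte ASCII. cp=U+0057
Byte[2]=C2: 2-byte lead, need 1 cont bytes. acc=0x2
Byte[3]=B0: continuation. acc=(acc<<6)|0x30=0xB0
Completed: cp=U+00B0 (starts at byte 2)
Byte[4]=F0: 4-byte lead, need 3 cont bytes. acc=0x0
Byte[5]=AA: continuation. acc=(acc<<6)|0x2A=0x2A
Byte[6]=80: continuation. acc=(acc<<6)|0x00=0xA80
Byte[7]=8E: continuation. acc=(acc<<6)|0x0E=0x2A00E
Completed: cp=U+2A00E (starts at byte 4)

Answer: 0 1 2 4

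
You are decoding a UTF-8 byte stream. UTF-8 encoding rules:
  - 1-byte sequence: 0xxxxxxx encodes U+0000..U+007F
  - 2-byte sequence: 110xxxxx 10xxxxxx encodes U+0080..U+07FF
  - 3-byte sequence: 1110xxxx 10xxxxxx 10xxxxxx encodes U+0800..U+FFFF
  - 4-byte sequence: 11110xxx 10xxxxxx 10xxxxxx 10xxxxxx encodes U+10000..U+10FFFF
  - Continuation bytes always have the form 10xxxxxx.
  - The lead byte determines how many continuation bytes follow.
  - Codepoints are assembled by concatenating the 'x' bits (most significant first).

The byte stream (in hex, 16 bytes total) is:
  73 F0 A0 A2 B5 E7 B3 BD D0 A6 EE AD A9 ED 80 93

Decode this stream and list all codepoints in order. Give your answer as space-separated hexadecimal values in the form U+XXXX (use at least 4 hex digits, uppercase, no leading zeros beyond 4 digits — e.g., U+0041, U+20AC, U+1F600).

Byte[0]=73: 1-byte ASCII. cp=U+0073
Byte[1]=F0: 4-byte lead, need 3 cont bytes. acc=0x0
Byte[2]=A0: continuation. acc=(acc<<6)|0x20=0x20
Byte[3]=A2: continuation. acc=(acc<<6)|0x22=0x822
Byte[4]=B5: continuation. acc=(acc<<6)|0x35=0x208B5
Completed: cp=U+208B5 (starts at byte 1)
Byte[5]=E7: 3-byte lead, need 2 cont bytes. acc=0x7
Byte[6]=B3: continuation. acc=(acc<<6)|0x33=0x1F3
Byte[7]=BD: continuation. acc=(acc<<6)|0x3D=0x7CFD
Completed: cp=U+7CFD (starts at byte 5)
Byte[8]=D0: 2-byte lead, need 1 cont bytes. acc=0x10
Byte[9]=A6: continuation. acc=(acc<<6)|0x26=0x426
Completed: cp=U+0426 (starts at byte 8)
Byte[10]=EE: 3-byte lead, need 2 cont bytes. acc=0xE
Byte[11]=AD: continuation. acc=(acc<<6)|0x2D=0x3AD
Byte[12]=A9: continuation. acc=(acc<<6)|0x29=0xEB69
Completed: cp=U+EB69 (starts at byte 10)
Byte[13]=ED: 3-byte lead, need 2 cont bytes. acc=0xD
Byte[14]=80: continuation. acc=(acc<<6)|0x00=0x340
Byte[15]=93: continuation. acc=(acc<<6)|0x13=0xD013
Completed: cp=U+D013 (starts at byte 13)

Answer: U+0073 U+208B5 U+7CFD U+0426 U+EB69 U+D013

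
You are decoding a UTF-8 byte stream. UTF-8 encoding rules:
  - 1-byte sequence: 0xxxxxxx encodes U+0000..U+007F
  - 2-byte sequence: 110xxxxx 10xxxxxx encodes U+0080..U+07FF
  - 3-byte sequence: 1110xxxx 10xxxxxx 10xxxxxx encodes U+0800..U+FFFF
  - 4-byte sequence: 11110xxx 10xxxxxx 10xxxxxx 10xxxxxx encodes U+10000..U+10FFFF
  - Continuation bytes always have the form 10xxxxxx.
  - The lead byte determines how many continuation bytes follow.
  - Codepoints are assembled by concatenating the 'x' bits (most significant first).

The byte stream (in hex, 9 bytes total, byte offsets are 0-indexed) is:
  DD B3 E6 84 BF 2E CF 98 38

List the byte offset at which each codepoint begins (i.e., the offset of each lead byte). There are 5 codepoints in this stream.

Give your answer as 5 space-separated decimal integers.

Byte[0]=DD: 2-byte lead, need 1 cont bytes. acc=0x1D
Byte[1]=B3: continuation. acc=(acc<<6)|0x33=0x773
Completed: cp=U+0773 (starts at byte 0)
Byte[2]=E6: 3-byte lead, need 2 cont bytes. acc=0x6
Byte[3]=84: continuation. acc=(acc<<6)|0x04=0x184
Byte[4]=BF: continuation. acc=(acc<<6)|0x3F=0x613F
Completed: cp=U+613F (starts at byte 2)
Byte[5]=2E: 1-byte ASCII. cp=U+002E
Byte[6]=CF: 2-byte lead, need 1 cont bytes. acc=0xF
Byte[7]=98: continuation. acc=(acc<<6)|0x18=0x3D8
Completed: cp=U+03D8 (starts at byte 6)
Byte[8]=38: 1-byte ASCII. cp=U+0038

Answer: 0 2 5 6 8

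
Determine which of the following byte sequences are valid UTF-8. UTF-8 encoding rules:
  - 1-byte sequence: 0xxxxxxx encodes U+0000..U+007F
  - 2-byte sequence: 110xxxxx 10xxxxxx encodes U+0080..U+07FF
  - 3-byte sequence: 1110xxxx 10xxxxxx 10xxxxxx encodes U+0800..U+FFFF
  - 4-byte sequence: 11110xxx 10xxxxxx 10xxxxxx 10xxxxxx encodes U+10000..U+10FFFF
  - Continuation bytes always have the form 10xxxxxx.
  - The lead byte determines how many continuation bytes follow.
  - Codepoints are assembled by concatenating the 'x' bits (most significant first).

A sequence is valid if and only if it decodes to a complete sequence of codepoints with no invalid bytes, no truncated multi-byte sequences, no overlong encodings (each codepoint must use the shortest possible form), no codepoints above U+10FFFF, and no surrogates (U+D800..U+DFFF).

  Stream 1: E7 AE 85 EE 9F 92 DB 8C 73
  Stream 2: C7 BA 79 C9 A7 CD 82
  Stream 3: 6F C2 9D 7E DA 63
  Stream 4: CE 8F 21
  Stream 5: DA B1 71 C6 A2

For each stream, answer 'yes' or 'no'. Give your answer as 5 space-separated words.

Stream 1: decodes cleanly. VALID
Stream 2: decodes cleanly. VALID
Stream 3: error at byte offset 5. INVALID
Stream 4: decodes cleanly. VALID
Stream 5: decodes cleanly. VALID

Answer: yes yes no yes yes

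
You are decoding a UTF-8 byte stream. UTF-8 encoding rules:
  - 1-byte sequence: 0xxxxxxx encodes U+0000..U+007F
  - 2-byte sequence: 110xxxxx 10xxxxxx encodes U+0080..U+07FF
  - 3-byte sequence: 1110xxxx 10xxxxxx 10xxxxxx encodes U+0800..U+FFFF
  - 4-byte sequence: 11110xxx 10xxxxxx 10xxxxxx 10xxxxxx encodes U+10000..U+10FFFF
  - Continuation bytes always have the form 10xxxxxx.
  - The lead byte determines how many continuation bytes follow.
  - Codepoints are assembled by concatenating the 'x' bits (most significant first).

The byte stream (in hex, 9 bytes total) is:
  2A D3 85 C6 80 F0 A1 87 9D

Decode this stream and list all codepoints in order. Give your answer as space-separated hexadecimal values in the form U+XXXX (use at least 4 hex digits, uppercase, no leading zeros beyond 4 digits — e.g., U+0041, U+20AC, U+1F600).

Answer: U+002A U+04C5 U+0180 U+211DD

Derivation:
Byte[0]=2A: 1-byte ASCII. cp=U+002A
Byte[1]=D3: 2-byte lead, need 1 cont bytes. acc=0x13
Byte[2]=85: continuation. acc=(acc<<6)|0x05=0x4C5
Completed: cp=U+04C5 (starts at byte 1)
Byte[3]=C6: 2-byte lead, need 1 cont bytes. acc=0x6
Byte[4]=80: continuation. acc=(acc<<6)|0x00=0x180
Completed: cp=U+0180 (starts at byte 3)
Byte[5]=F0: 4-byte lead, need 3 cont bytes. acc=0x0
Byte[6]=A1: continuation. acc=(acc<<6)|0x21=0x21
Byte[7]=87: continuation. acc=(acc<<6)|0x07=0x847
Byte[8]=9D: continuation. acc=(acc<<6)|0x1D=0x211DD
Completed: cp=U+211DD (starts at byte 5)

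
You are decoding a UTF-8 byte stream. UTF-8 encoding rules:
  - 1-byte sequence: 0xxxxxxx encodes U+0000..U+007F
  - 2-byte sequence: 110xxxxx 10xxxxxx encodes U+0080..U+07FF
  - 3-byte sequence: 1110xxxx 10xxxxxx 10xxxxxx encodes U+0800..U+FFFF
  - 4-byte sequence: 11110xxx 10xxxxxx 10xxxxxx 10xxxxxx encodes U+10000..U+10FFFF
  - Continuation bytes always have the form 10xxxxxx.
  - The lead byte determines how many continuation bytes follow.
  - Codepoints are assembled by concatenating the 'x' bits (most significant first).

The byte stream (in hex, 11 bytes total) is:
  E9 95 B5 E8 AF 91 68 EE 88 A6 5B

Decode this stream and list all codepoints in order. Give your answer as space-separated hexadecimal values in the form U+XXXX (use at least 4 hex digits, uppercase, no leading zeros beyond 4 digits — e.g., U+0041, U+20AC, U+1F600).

Byte[0]=E9: 3-byte lead, need 2 cont bytes. acc=0x9
Byte[1]=95: continuation. acc=(acc<<6)|0x15=0x255
Byte[2]=B5: continuation. acc=(acc<<6)|0x35=0x9575
Completed: cp=U+9575 (starts at byte 0)
Byte[3]=E8: 3-byte lead, need 2 cont bytes. acc=0x8
Byte[4]=AF: continuation. acc=(acc<<6)|0x2F=0x22F
Byte[5]=91: continuation. acc=(acc<<6)|0x11=0x8BD1
Completed: cp=U+8BD1 (starts at byte 3)
Byte[6]=68: 1-byte ASCII. cp=U+0068
Byte[7]=EE: 3-byte lead, need 2 cont bytes. acc=0xE
Byte[8]=88: continuation. acc=(acc<<6)|0x08=0x388
Byte[9]=A6: continuation. acc=(acc<<6)|0x26=0xE226
Completed: cp=U+E226 (starts at byte 7)
Byte[10]=5B: 1-byte ASCII. cp=U+005B

Answer: U+9575 U+8BD1 U+0068 U+E226 U+005B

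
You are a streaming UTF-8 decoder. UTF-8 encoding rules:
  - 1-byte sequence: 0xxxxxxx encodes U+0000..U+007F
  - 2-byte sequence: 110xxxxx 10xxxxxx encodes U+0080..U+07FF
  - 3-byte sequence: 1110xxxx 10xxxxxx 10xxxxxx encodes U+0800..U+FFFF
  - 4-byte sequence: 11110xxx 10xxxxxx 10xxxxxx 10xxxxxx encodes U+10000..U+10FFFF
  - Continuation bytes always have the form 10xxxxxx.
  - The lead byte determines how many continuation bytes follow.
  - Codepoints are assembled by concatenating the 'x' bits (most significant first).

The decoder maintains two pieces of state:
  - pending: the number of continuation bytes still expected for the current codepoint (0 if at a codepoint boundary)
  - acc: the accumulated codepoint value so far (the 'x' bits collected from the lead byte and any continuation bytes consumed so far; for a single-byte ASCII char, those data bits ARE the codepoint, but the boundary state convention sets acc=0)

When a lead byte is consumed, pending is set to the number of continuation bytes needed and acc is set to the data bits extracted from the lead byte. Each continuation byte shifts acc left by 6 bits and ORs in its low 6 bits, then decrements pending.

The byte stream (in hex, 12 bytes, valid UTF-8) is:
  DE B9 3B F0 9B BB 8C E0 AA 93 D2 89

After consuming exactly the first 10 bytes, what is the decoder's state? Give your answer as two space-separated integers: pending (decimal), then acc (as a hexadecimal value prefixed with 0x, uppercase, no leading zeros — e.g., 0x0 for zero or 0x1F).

Byte[0]=DE: 2-byte lead. pending=1, acc=0x1E
Byte[1]=B9: continuation. acc=(acc<<6)|0x39=0x7B9, pending=0
Byte[2]=3B: 1-byte. pending=0, acc=0x0
Byte[3]=F0: 4-byte lead. pending=3, acc=0x0
Byte[4]=9B: continuation. acc=(acc<<6)|0x1B=0x1B, pending=2
Byte[5]=BB: continuation. acc=(acc<<6)|0x3B=0x6FB, pending=1
Byte[6]=8C: continuation. acc=(acc<<6)|0x0C=0x1BECC, pending=0
Byte[7]=E0: 3-byte lead. pending=2, acc=0x0
Byte[8]=AA: continuation. acc=(acc<<6)|0x2A=0x2A, pending=1
Byte[9]=93: continuation. acc=(acc<<6)|0x13=0xA93, pending=0

Answer: 0 0xA93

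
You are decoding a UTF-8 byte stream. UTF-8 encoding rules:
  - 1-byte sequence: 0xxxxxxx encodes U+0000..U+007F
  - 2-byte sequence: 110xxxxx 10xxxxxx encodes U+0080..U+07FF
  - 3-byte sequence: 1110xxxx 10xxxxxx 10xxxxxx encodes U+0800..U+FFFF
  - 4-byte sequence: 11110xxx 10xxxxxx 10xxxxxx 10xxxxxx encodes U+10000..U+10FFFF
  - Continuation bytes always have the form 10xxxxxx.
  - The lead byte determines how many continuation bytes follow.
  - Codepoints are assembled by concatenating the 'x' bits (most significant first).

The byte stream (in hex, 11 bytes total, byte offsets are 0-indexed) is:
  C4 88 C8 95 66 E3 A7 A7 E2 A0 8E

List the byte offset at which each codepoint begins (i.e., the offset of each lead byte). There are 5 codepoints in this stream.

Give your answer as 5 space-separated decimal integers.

Byte[0]=C4: 2-byte lead, need 1 cont bytes. acc=0x4
Byte[1]=88: continuation. acc=(acc<<6)|0x08=0x108
Completed: cp=U+0108 (starts at byte 0)
Byte[2]=C8: 2-byte lead, need 1 cont bytes. acc=0x8
Byte[3]=95: continuation. acc=(acc<<6)|0x15=0x215
Completed: cp=U+0215 (starts at byte 2)
Byte[4]=66: 1-byte ASCII. cp=U+0066
Byte[5]=E3: 3-byte lead, need 2 cont bytes. acc=0x3
Byte[6]=A7: continuation. acc=(acc<<6)|0x27=0xE7
Byte[7]=A7: continuation. acc=(acc<<6)|0x27=0x39E7
Completed: cp=U+39E7 (starts at byte 5)
Byte[8]=E2: 3-byte lead, need 2 cont bytes. acc=0x2
Byte[9]=A0: continuation. acc=(acc<<6)|0x20=0xA0
Byte[10]=8E: continuation. acc=(acc<<6)|0x0E=0x280E
Completed: cp=U+280E (starts at byte 8)

Answer: 0 2 4 5 8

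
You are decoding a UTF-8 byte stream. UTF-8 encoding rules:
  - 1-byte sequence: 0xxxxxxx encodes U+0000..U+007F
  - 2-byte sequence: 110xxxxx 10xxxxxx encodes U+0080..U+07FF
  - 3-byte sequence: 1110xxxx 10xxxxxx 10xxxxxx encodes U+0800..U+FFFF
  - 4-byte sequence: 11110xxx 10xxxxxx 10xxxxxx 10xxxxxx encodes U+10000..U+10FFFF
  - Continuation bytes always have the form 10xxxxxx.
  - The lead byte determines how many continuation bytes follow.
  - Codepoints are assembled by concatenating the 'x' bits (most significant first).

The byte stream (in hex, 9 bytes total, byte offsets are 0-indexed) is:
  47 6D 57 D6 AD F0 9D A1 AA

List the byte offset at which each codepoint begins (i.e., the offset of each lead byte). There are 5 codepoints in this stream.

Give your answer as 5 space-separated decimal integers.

Byte[0]=47: 1-byte ASCII. cp=U+0047
Byte[1]=6D: 1-byte ASCII. cp=U+006D
Byte[2]=57: 1-byte ASCII. cp=U+0057
Byte[3]=D6: 2-byte lead, need 1 cont bytes. acc=0x16
Byte[4]=AD: continuation. acc=(acc<<6)|0x2D=0x5AD
Completed: cp=U+05AD (starts at byte 3)
Byte[5]=F0: 4-byte lead, need 3 cont bytes. acc=0x0
Byte[6]=9D: continuation. acc=(acc<<6)|0x1D=0x1D
Byte[7]=A1: continuation. acc=(acc<<6)|0x21=0x761
Byte[8]=AA: continuation. acc=(acc<<6)|0x2A=0x1D86A
Completed: cp=U+1D86A (starts at byte 5)

Answer: 0 1 2 3 5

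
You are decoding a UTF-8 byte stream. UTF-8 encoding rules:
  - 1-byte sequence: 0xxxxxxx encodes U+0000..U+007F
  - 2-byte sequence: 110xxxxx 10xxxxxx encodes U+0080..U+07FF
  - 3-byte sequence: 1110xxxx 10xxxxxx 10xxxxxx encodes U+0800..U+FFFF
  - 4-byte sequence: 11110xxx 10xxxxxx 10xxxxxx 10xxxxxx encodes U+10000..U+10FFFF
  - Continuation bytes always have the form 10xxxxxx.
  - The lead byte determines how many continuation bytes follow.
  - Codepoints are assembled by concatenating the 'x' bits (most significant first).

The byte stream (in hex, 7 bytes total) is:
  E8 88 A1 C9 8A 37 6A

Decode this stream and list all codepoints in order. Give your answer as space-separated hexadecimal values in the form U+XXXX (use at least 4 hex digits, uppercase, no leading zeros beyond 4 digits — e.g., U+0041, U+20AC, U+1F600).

Answer: U+8221 U+024A U+0037 U+006A

Derivation:
Byte[0]=E8: 3-byte lead, need 2 cont bytes. acc=0x8
Byte[1]=88: continuation. acc=(acc<<6)|0x08=0x208
Byte[2]=A1: continuation. acc=(acc<<6)|0x21=0x8221
Completed: cp=U+8221 (starts at byte 0)
Byte[3]=C9: 2-byte lead, need 1 cont bytes. acc=0x9
Byte[4]=8A: continuation. acc=(acc<<6)|0x0A=0x24A
Completed: cp=U+024A (starts at byte 3)
Byte[5]=37: 1-byte ASCII. cp=U+0037
Byte[6]=6A: 1-byte ASCII. cp=U+006A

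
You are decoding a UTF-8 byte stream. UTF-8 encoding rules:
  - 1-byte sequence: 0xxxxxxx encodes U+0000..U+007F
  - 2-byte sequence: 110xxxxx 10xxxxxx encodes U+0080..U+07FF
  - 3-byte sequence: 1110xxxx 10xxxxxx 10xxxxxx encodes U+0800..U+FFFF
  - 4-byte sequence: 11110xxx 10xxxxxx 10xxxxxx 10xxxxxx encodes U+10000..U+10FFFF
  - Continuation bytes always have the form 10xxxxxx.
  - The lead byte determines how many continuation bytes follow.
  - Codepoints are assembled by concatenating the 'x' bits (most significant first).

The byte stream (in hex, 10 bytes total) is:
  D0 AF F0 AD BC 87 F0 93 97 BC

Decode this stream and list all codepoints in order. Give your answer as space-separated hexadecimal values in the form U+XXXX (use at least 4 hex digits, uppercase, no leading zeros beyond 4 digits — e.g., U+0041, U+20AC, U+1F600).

Answer: U+042F U+2DF07 U+135FC

Derivation:
Byte[0]=D0: 2-byte lead, need 1 cont bytes. acc=0x10
Byte[1]=AF: continuation. acc=(acc<<6)|0x2F=0x42F
Completed: cp=U+042F (starts at byte 0)
Byte[2]=F0: 4-byte lead, need 3 cont bytes. acc=0x0
Byte[3]=AD: continuation. acc=(acc<<6)|0x2D=0x2D
Byte[4]=BC: continuation. acc=(acc<<6)|0x3C=0xB7C
Byte[5]=87: continuation. acc=(acc<<6)|0x07=0x2DF07
Completed: cp=U+2DF07 (starts at byte 2)
Byte[6]=F0: 4-byte lead, need 3 cont bytes. acc=0x0
Byte[7]=93: continuation. acc=(acc<<6)|0x13=0x13
Byte[8]=97: continuation. acc=(acc<<6)|0x17=0x4D7
Byte[9]=BC: continuation. acc=(acc<<6)|0x3C=0x135FC
Completed: cp=U+135FC (starts at byte 6)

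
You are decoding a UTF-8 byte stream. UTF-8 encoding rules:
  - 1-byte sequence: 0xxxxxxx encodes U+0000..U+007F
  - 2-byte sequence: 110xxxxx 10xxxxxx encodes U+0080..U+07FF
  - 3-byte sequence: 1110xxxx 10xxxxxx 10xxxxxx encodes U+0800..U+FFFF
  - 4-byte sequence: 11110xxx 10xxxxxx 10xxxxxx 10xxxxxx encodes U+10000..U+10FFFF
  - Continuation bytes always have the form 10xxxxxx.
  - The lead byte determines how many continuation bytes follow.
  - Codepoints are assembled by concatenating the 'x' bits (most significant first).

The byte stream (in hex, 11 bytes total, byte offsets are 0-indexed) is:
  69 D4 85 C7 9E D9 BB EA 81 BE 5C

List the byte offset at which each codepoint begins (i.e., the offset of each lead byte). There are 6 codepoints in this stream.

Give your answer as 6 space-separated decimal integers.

Byte[0]=69: 1-byte ASCII. cp=U+0069
Byte[1]=D4: 2-byte lead, need 1 cont bytes. acc=0x14
Byte[2]=85: continuation. acc=(acc<<6)|0x05=0x505
Completed: cp=U+0505 (starts at byte 1)
Byte[3]=C7: 2-byte lead, need 1 cont bytes. acc=0x7
Byte[4]=9E: continuation. acc=(acc<<6)|0x1E=0x1DE
Completed: cp=U+01DE (starts at byte 3)
Byte[5]=D9: 2-byte lead, need 1 cont bytes. acc=0x19
Byte[6]=BB: continuation. acc=(acc<<6)|0x3B=0x67B
Completed: cp=U+067B (starts at byte 5)
Byte[7]=EA: 3-byte lead, need 2 cont bytes. acc=0xA
Byte[8]=81: continuation. acc=(acc<<6)|0x01=0x281
Byte[9]=BE: continuation. acc=(acc<<6)|0x3E=0xA07E
Completed: cp=U+A07E (starts at byte 7)
Byte[10]=5C: 1-byte ASCII. cp=U+005C

Answer: 0 1 3 5 7 10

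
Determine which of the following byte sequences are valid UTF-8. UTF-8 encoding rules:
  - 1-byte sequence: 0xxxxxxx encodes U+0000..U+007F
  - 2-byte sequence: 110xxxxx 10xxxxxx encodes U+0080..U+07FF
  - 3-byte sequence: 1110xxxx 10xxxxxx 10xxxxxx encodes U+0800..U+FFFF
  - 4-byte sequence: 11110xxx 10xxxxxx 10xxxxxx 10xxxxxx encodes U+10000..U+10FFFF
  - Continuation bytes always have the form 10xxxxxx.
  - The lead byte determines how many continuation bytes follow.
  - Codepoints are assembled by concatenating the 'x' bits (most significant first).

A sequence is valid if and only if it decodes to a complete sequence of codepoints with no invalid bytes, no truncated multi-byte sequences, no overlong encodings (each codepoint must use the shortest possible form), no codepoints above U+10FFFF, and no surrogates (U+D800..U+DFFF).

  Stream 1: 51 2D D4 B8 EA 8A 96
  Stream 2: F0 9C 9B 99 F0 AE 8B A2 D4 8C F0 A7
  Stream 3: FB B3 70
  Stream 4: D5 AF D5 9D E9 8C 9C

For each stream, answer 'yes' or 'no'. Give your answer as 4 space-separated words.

Stream 1: decodes cleanly. VALID
Stream 2: error at byte offset 12. INVALID
Stream 3: error at byte offset 0. INVALID
Stream 4: decodes cleanly. VALID

Answer: yes no no yes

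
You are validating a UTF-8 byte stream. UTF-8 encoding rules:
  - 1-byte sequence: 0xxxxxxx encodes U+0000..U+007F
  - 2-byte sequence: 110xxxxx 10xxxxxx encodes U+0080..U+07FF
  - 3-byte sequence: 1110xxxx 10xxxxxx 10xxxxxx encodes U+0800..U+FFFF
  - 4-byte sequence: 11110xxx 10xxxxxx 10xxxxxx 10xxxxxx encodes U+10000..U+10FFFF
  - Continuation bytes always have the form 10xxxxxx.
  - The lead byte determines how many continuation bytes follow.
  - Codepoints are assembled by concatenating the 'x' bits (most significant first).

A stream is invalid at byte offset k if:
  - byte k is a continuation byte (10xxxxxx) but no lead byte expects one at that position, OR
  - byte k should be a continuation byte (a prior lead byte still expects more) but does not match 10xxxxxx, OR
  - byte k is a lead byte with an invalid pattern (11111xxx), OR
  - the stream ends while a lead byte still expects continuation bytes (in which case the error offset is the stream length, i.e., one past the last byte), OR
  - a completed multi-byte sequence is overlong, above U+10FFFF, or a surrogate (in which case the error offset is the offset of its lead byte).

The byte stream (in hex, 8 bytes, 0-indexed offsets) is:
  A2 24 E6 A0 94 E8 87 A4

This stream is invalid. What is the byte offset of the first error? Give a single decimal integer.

Byte[0]=A2: INVALID lead byte (not 0xxx/110x/1110/11110)

Answer: 0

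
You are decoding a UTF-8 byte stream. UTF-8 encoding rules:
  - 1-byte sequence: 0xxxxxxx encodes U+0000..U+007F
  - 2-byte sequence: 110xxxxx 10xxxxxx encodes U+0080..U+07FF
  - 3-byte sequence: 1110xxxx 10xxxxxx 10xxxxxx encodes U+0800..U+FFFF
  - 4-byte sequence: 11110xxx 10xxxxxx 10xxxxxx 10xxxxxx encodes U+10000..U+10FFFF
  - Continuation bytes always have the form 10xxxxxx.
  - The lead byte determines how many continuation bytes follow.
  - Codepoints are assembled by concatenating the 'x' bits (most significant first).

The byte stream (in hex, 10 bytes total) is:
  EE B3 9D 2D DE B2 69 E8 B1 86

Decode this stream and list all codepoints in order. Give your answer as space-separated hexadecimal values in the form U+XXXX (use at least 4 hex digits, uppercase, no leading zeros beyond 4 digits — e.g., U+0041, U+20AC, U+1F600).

Answer: U+ECDD U+002D U+07B2 U+0069 U+8C46

Derivation:
Byte[0]=EE: 3-byte lead, need 2 cont bytes. acc=0xE
Byte[1]=B3: continuation. acc=(acc<<6)|0x33=0x3B3
Byte[2]=9D: continuation. acc=(acc<<6)|0x1D=0xECDD
Completed: cp=U+ECDD (starts at byte 0)
Byte[3]=2D: 1-byte ASCII. cp=U+002D
Byte[4]=DE: 2-byte lead, need 1 cont bytes. acc=0x1E
Byte[5]=B2: continuation. acc=(acc<<6)|0x32=0x7B2
Completed: cp=U+07B2 (starts at byte 4)
Byte[6]=69: 1-byte ASCII. cp=U+0069
Byte[7]=E8: 3-byte lead, need 2 cont bytes. acc=0x8
Byte[8]=B1: continuation. acc=(acc<<6)|0x31=0x231
Byte[9]=86: continuation. acc=(acc<<6)|0x06=0x8C46
Completed: cp=U+8C46 (starts at byte 7)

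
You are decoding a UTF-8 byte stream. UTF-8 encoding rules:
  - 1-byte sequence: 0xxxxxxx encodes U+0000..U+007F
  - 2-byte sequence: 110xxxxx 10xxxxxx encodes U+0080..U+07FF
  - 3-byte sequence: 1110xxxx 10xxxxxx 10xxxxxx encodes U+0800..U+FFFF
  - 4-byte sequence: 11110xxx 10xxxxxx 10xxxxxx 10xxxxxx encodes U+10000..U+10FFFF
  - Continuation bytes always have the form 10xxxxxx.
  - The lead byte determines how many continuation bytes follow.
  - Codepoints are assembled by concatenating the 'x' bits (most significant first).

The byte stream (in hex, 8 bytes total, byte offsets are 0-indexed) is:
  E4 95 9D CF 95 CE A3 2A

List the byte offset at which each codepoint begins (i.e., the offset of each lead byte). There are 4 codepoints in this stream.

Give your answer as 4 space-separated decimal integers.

Answer: 0 3 5 7

Derivation:
Byte[0]=E4: 3-byte lead, need 2 cont bytes. acc=0x4
Byte[1]=95: continuation. acc=(acc<<6)|0x15=0x115
Byte[2]=9D: continuation. acc=(acc<<6)|0x1D=0x455D
Completed: cp=U+455D (starts at byte 0)
Byte[3]=CF: 2-byte lead, need 1 cont bytes. acc=0xF
Byte[4]=95: continuation. acc=(acc<<6)|0x15=0x3D5
Completed: cp=U+03D5 (starts at byte 3)
Byte[5]=CE: 2-byte lead, need 1 cont bytes. acc=0xE
Byte[6]=A3: continuation. acc=(acc<<6)|0x23=0x3A3
Completed: cp=U+03A3 (starts at byte 5)
Byte[7]=2A: 1-byte ASCII. cp=U+002A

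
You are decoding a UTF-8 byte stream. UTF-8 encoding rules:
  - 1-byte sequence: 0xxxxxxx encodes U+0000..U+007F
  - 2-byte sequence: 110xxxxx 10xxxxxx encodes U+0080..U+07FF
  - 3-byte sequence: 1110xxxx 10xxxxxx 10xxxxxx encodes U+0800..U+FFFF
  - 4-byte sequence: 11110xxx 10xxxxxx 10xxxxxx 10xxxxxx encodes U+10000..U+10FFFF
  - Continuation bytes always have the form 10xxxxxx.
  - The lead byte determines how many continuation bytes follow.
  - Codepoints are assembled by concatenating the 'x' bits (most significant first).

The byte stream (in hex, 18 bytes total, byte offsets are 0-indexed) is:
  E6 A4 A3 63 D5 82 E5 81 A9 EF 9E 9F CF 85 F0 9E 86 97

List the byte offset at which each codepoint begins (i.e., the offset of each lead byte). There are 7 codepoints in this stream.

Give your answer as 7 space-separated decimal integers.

Answer: 0 3 4 6 9 12 14

Derivation:
Byte[0]=E6: 3-byte lead, need 2 cont bytes. acc=0x6
Byte[1]=A4: continuation. acc=(acc<<6)|0x24=0x1A4
Byte[2]=A3: continuation. acc=(acc<<6)|0x23=0x6923
Completed: cp=U+6923 (starts at byte 0)
Byte[3]=63: 1-byte ASCII. cp=U+0063
Byte[4]=D5: 2-byte lead, need 1 cont bytes. acc=0x15
Byte[5]=82: continuation. acc=(acc<<6)|0x02=0x542
Completed: cp=U+0542 (starts at byte 4)
Byte[6]=E5: 3-byte lead, need 2 cont bytes. acc=0x5
Byte[7]=81: continuation. acc=(acc<<6)|0x01=0x141
Byte[8]=A9: continuation. acc=(acc<<6)|0x29=0x5069
Completed: cp=U+5069 (starts at byte 6)
Byte[9]=EF: 3-byte lead, need 2 cont bytes. acc=0xF
Byte[10]=9E: continuation. acc=(acc<<6)|0x1E=0x3DE
Byte[11]=9F: continuation. acc=(acc<<6)|0x1F=0xF79F
Completed: cp=U+F79F (starts at byte 9)
Byte[12]=CF: 2-byte lead, need 1 cont bytes. acc=0xF
Byte[13]=85: continuation. acc=(acc<<6)|0x05=0x3C5
Completed: cp=U+03C5 (starts at byte 12)
Byte[14]=F0: 4-byte lead, need 3 cont bytes. acc=0x0
Byte[15]=9E: continuation. acc=(acc<<6)|0x1E=0x1E
Byte[16]=86: continuation. acc=(acc<<6)|0x06=0x786
Byte[17]=97: continuation. acc=(acc<<6)|0x17=0x1E197
Completed: cp=U+1E197 (starts at byte 14)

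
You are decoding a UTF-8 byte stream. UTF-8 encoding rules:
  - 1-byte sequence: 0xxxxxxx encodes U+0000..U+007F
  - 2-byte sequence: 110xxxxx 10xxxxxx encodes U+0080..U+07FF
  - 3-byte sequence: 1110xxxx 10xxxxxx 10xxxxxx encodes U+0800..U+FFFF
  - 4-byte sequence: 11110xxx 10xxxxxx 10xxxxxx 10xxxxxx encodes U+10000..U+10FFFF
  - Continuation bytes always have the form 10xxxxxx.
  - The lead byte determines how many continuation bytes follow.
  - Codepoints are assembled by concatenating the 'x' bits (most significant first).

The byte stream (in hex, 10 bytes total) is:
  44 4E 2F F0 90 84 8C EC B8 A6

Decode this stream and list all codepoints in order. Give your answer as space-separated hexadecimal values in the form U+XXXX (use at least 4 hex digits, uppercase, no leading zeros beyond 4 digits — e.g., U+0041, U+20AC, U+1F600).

Answer: U+0044 U+004E U+002F U+1010C U+CE26

Derivation:
Byte[0]=44: 1-byte ASCII. cp=U+0044
Byte[1]=4E: 1-byte ASCII. cp=U+004E
Byte[2]=2F: 1-byte ASCII. cp=U+002F
Byte[3]=F0: 4-byte lead, need 3 cont bytes. acc=0x0
Byte[4]=90: continuation. acc=(acc<<6)|0x10=0x10
Byte[5]=84: continuation. acc=(acc<<6)|0x04=0x404
Byte[6]=8C: continuation. acc=(acc<<6)|0x0C=0x1010C
Completed: cp=U+1010C (starts at byte 3)
Byte[7]=EC: 3-byte lead, need 2 cont bytes. acc=0xC
Byte[8]=B8: continuation. acc=(acc<<6)|0x38=0x338
Byte[9]=A6: continuation. acc=(acc<<6)|0x26=0xCE26
Completed: cp=U+CE26 (starts at byte 7)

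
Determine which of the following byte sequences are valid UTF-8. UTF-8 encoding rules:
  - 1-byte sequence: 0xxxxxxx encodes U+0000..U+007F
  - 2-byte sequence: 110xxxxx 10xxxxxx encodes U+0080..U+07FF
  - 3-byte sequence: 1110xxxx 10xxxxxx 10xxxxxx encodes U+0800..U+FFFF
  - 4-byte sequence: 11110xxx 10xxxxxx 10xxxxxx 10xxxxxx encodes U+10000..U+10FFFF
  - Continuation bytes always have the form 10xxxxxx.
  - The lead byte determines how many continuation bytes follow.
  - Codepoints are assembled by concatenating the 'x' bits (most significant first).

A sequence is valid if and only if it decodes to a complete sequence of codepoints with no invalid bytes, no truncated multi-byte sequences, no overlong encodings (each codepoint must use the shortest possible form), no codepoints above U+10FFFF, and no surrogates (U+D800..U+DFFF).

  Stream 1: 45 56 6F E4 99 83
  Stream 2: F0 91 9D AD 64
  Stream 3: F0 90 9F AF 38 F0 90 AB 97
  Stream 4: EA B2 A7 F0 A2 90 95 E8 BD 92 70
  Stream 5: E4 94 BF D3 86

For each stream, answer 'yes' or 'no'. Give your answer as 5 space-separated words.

Stream 1: decodes cleanly. VALID
Stream 2: decodes cleanly. VALID
Stream 3: decodes cleanly. VALID
Stream 4: decodes cleanly. VALID
Stream 5: decodes cleanly. VALID

Answer: yes yes yes yes yes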